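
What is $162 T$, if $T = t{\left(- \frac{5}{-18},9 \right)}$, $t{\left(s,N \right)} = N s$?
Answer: $405$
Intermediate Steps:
$T = \frac{5}{2}$ ($T = 9 \left(- \frac{5}{-18}\right) = 9 \left(\left(-5\right) \left(- \frac{1}{18}\right)\right) = 9 \cdot \frac{5}{18} = \frac{5}{2} \approx 2.5$)
$162 T = 162 \cdot \frac{5}{2} = 405$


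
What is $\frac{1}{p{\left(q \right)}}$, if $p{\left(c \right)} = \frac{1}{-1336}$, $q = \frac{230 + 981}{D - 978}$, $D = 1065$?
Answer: $-1336$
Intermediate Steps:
$q = \frac{1211}{87}$ ($q = \frac{230 + 981}{1065 - 978} = \frac{1211}{87} \approx 13.92$)
$p{\left(c \right)} = - \frac{1}{1336}$
$\frac{1}{p{\left(q \right)}} = \frac{1}{- \frac{1}{1336}} = -1336$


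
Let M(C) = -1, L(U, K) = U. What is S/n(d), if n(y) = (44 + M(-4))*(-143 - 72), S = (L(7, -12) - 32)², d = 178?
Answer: -125/1849 ≈ -0.067604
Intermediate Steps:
S = 625 (S = (7 - 32)² = (-25)² = 625)
n(y) = -9245 (n(y) = (44 - 1)*(-143 - 72) = 43*(-215) = -9245)
S/n(d) = 625/(-9245) = 625*(-1/9245) = -125/1849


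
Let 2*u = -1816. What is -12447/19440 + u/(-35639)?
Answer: -69497/113040 ≈ -0.61480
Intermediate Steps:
u = -908 (u = (½)*(-1816) = -908)
-12447/19440 + u/(-35639) = -12447/19440 - 908/(-35639) = -12447*1/19440 - 908*(-1/35639) = -461/720 + 4/157 = -69497/113040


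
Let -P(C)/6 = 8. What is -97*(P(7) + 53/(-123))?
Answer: 577829/123 ≈ 4697.8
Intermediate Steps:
P(C) = -48 (P(C) = -6*8 = -48)
-97*(P(7) + 53/(-123)) = -97*(-48 + 53/(-123)) = -97*(-48 + 53*(-1/123)) = -97*(-48 - 53/123) = -97*(-5957/123) = 577829/123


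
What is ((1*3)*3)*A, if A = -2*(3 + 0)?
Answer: -54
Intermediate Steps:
A = -6 (A = -2*3 = -6)
((1*3)*3)*A = ((1*3)*3)*(-6) = (3*3)*(-6) = 9*(-6) = -54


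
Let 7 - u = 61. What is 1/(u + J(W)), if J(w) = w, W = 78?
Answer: 1/24 ≈ 0.041667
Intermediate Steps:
u = -54 (u = 7 - 1*61 = 7 - 61 = -54)
1/(u + J(W)) = 1/(-54 + 78) = 1/24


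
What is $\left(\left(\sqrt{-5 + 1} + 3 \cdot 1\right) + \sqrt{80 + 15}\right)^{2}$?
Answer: $\left(3 + \sqrt{95} + 2 i\right)^{2} \approx 158.48 + 50.987 i$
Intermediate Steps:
$\left(\left(\sqrt{-5 + 1} + 3 \cdot 1\right) + \sqrt{80 + 15}\right)^{2} = \left(\left(\sqrt{-4} + 3\right) + \sqrt{95}\right)^{2} = \left(\left(2 i + 3\right) + \sqrt{95}\right)^{2} = \left(\left(3 + 2 i\right) + \sqrt{95}\right)^{2} = \left(3 + \sqrt{95} + 2 i\right)^{2}$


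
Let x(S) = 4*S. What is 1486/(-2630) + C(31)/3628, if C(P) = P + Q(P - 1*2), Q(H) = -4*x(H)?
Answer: -3264999/4770820 ≈ -0.68437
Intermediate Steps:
Q(H) = -16*H
C(P) = 32 - 15*P (C(P) = P - 16*(P - 1*2) = P - 16*(P - 2) = P - 16*(-2 + P) = P + (32 - 16*P) = 32 - 15*P)
1486/(-2630) + C(31)/3628 = 1486/(-2630) + (32 - 15*31)/3628 = 1486*(-1/2630) + (32 - 465)*(1/3628) = -743/1315 - 433*1/3628 = -743/1315 - 433/3628 = -3264999/4770820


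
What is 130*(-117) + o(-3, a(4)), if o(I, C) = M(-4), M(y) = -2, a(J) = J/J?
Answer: -15212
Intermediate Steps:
a(J) = 1
o(I, C) = -2
130*(-117) + o(-3, a(4)) = 130*(-117) - 2 = -15210 - 2 = -15212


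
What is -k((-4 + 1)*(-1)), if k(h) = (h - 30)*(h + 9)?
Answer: 324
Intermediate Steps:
k(h) = (-30 + h)*(9 + h)
-k((-4 + 1)*(-1)) = -(-270 + ((-4 + 1)*(-1))² - 21*(-4 + 1)*(-1)) = -(-270 + (-3*(-1))² - (-63)*(-1)) = -(-270 + 3² - 21*3) = -(-270 + 9 - 63) = -1*(-324) = 324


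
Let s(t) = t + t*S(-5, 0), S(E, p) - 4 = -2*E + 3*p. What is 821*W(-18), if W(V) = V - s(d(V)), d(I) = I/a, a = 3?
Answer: 59112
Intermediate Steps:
S(E, p) = 4 - 2*E + 3*p (S(E, p) = 4 + (-2*E + 3*p) = 4 - 2*E + 3*p)
d(I) = I/3
s(t) = 15*t (s(t) = t + t*(4 - 2*(-5) + 3*0) = t + t*(4 + 10 + 0) = t + t*14 = t + 14*t = 15*t)
W(V) = -4*V (W(V) = V - 15*V/3 = V - 5*V = -4*V)
821*W(-18) = 821*(-4*(-18)) = 821*72 = 59112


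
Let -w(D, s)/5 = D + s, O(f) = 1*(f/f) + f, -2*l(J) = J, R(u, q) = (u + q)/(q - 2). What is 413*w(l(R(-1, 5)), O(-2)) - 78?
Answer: 10091/3 ≈ 3363.7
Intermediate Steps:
R(u, q) = (q + u)/(-2 + q)
l(J) = -J/2
O(f) = 1 + f (O(f) = 1*1 + f = 1 + f)
w(D, s) = -5*D - 5*s (w(D, s) = -5*(D + s) = -5*D - 5*s)
413*w(l(R(-1, 5)), O(-2)) - 78 = 413*(-(-5)*(5 - 1)/(-2 + 5)/2 - 5*(1 - 2)) - 78 = 413*(-(-5)*4/3/2 - 5*(-1)) - 78 = 413*(-(-5)*(⅓)*4/2 + 5) - 78 = 413*(-(-5)*4/(2*3) + 5) - 78 = 413*(-5*(-⅔) + 5) - 78 = 413*(10/3 + 5) - 78 = 413*(25/3) - 78 = 10325/3 - 78 = 10091/3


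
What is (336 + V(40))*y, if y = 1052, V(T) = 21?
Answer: 375564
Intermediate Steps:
(336 + V(40))*y = (336 + 21)*1052 = 357*1052 = 375564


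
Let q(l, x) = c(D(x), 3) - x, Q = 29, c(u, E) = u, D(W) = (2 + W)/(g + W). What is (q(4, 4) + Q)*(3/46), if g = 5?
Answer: 77/46 ≈ 1.6739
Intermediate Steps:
D(W) = (2 + W)/(5 + W)
q(l, x) = -x + (2 + x)/(5 + x) (q(l, x) = (2 + x)/(5 + x) - x = -x + (2 + x)/(5 + x))
(q(4, 4) + Q)*(3/46) = ((2 + 4 - 1*4*(5 + 4))/(5 + 4) + 29)*(3/46) = ((2 + 4 - 1*4*9)/9 + 29)*(3*(1/46)) = ((2 + 4 - 36)/9 + 29)*(3/46) = ((⅑)*(-30) + 29)*(3/46) = (-10/3 + 29)*(3/46) = (77/3)*(3/46) = 77/46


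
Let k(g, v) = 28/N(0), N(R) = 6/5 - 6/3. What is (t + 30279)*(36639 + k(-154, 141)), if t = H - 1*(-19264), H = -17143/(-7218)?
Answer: 6545134098134/3609 ≈ 1.8136e+9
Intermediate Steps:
N(R) = -⅘ (N(R) = 6*(⅕) - 6*⅓ = 6/5 - 2 = -⅘)
H = 17143/7218 (H = -17143*(-1/7218) = 17143/7218 ≈ 2.3750)
k(g, v) = -35 (k(g, v) = 28/(-⅘) = 28*(-5/4) = -35)
t = 139064695/7218 (t = 17143/7218 - 1*(-19264) = 17143/7218 + 19264 = 139064695/7218 ≈ 19266.)
(t + 30279)*(36639 + k(-154, 141)) = (139064695/7218 + 30279)*(36639 - 35) = (357618517/7218)*36604 = 6545134098134/3609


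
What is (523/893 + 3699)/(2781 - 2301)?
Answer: 330373/42864 ≈ 7.7075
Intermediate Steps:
(523/893 + 3699)/(2781 - 2301) = (523*(1/893) + 3699)/480 = (523/893 + 3699)*(1/480) = (3303730/893)*(1/480) = 330373/42864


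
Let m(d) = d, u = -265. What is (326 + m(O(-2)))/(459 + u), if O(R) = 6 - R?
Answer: 167/97 ≈ 1.7216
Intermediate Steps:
(326 + m(O(-2)))/(459 + u) = (326 + (6 - 1*(-2)))/(459 - 265) = (326 + (6 + 2))/194 = (326 + 8)*(1/194) = 334*(1/194) = 167/97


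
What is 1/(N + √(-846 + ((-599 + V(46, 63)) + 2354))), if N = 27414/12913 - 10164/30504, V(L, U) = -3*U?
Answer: -1928429405167142/772327316696723591 + 12929646179084592*√5/772327316696723591 ≈ 0.034937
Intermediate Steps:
N = 58749077/32824846 (N = 27414*(1/12913) - 10164*1/30504 = 27414/12913 - 847/2542 = 58749077/32824846 ≈ 1.7898)
1/(N + √(-846 + ((-599 + V(46, 63)) + 2354))) = 1/(58749077/32824846 + √(-846 + ((-599 - 3*63) + 2354))) = 1/(58749077/32824846 + √(-846 + ((-599 - 189) + 2354))) = 1/(58749077/32824846 + √(-846 + (-788 + 2354))) = 1/(58749077/32824846 + √(-846 + 1566)) = 1/(58749077/32824846 + √720) = 1/(58749077/32824846 + 12*√5)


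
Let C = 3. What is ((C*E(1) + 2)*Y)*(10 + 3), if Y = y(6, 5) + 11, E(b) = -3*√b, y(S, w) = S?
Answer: -1547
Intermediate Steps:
Y = 17 (Y = 6 + 11 = 17)
((C*E(1) + 2)*Y)*(10 + 3) = ((3*(-3*√1) + 2)*17)*(10 + 3) = ((3*(-3*1) + 2)*17)*13 = ((3*(-3) + 2)*17)*13 = ((-9 + 2)*17)*13 = -7*17*13 = -119*13 = -1547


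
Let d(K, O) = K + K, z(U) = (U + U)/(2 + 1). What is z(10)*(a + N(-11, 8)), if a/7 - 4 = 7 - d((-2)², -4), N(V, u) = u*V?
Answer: -1340/3 ≈ -446.67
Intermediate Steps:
N(V, u) = V*u
z(U) = 2*U/3 (z(U) = (2*U)/3 = (2*U)*(⅓) = 2*U/3)
d(K, O) = 2*K
a = 21 (a = 28 + 7*(7 - 2*(-2)²) = 28 + 7*(7 - 2*4) = 28 + 7*(7 - 1*8) = 28 + 7*(7 - 8) = 28 + 7*(-1) = 28 - 7 = 21)
z(10)*(a + N(-11, 8)) = ((⅔)*10)*(21 - 11*8) = 20*(21 - 88)/3 = (20/3)*(-67) = -1340/3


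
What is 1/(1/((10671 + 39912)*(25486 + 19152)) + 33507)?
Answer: 2257923954/75656257926679 ≈ 2.9845e-5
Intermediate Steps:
1/(1/((10671 + 39912)*(25486 + 19152)) + 33507) = 1/(1/(50583*44638) + 33507) = 1/(1/2257923954 + 33507) = 1/(75656257926679/2257923954) = 2257923954/75656257926679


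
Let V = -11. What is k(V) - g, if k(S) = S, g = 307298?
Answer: -307309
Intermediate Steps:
k(V) - g = -11 - 1*307298 = -11 - 307298 = -307309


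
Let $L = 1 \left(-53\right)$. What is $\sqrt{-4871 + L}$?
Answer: $2 i \sqrt{1231} \approx 70.171 i$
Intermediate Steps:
$L = -53$
$\sqrt{-4871 + L} = \sqrt{-4871 - 53} = \sqrt{-4924} = 2 i \sqrt{1231}$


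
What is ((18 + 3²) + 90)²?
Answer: 13689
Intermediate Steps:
((18 + 3²) + 90)² = ((18 + 9) + 90)² = (27 + 90)² = 117² = 13689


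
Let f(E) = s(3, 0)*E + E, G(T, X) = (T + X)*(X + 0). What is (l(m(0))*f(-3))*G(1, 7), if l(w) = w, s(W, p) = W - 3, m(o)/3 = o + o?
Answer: 0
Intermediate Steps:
G(T, X) = X*(T + X) (G(T, X) = (T + X)*X = X*(T + X))
m(o) = 6*o (m(o) = 3*(o + o) = 3*(2*o) = 6*o)
s(W, p) = -3 + W
f(E) = E (f(E) = (-3 + 3)*E + E = 0*E + E = 0 + E = E)
(l(m(0))*f(-3))*G(1, 7) = ((6*0)*(-3))*(7*(1 + 7)) = (0*(-3))*(7*8) = 0*56 = 0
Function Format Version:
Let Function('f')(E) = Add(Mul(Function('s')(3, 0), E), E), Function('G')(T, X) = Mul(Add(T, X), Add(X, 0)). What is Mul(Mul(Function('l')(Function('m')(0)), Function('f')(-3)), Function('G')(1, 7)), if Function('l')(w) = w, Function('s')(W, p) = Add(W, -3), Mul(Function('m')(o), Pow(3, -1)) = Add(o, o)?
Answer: 0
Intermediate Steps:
Function('G')(T, X) = Mul(X, Add(T, X)) (Function('G')(T, X) = Mul(Add(T, X), X) = Mul(X, Add(T, X)))
Function('m')(o) = Mul(6, o) (Function('m')(o) = Mul(3, Add(o, o)) = Mul(3, Mul(2, o)) = Mul(6, o))
Function('s')(W, p) = Add(-3, W)
Function('f')(E) = E (Function('f')(E) = Add(Mul(Add(-3, 3), E), E) = Add(Mul(0, E), E) = Add(0, E) = E)
Mul(Mul(Function('l')(Function('m')(0)), Function('f')(-3)), Function('G')(1, 7)) = Mul(Mul(Mul(6, 0), -3), Mul(7, Add(1, 7))) = Mul(Mul(0, -3), Mul(7, 8)) = Mul(0, 56) = 0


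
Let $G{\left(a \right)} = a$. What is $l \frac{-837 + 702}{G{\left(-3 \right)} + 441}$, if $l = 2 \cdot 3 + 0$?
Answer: $- \frac{135}{73} \approx -1.8493$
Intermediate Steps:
$l = 6$ ($l = 6 + 0 = 6$)
$l \frac{-837 + 702}{G{\left(-3 \right)} + 441} = 6 \frac{-837 + 702}{-3 + 441} = 6 \left(- \frac{135}{438}\right) = 6 \left(\left(-135\right) \frac{1}{438}\right) = 6 \left(- \frac{45}{146}\right) = - \frac{135}{73}$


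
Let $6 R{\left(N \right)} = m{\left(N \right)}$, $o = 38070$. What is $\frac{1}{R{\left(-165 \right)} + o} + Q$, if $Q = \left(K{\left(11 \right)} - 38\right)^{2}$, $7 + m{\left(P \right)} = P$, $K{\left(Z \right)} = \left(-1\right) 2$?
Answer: $\frac{182598403}{114124} \approx 1600.0$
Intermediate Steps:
$K{\left(Z \right)} = -2$
$m{\left(P \right)} = -7 + P$
$R{\left(N \right)} = - \frac{7}{6} + \frac{N}{6}$ ($R{\left(N \right)} = \frac{-7 + N}{6} = - \frac{7}{6} + \frac{N}{6}$)
$Q = 1600$ ($Q = \left(-2 - 38\right)^{2} = \left(-40\right)^{2} = 1600$)
$\frac{1}{R{\left(-165 \right)} + o} + Q = \frac{1}{\left(- \frac{7}{6} + \frac{1}{6} \left(-165\right)\right) + 38070} + 1600 = \frac{1}{\left(- \frac{7}{6} - \frac{55}{2}\right) + 38070} + 1600 = \frac{1}{- \frac{86}{3} + 38070} + 1600 = \frac{1}{\frac{114124}{3}} + 1600 = \frac{3}{114124} + 1600 = \frac{182598403}{114124}$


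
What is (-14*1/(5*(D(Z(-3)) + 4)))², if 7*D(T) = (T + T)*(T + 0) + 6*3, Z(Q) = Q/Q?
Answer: 2401/14400 ≈ 0.16674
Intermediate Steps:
Z(Q) = 1
D(T) = 18/7 + 2*T²/7 (D(T) = ((T + T)*(T + 0) + 6*3)/7 = ((2*T)*T + 18)/7 = (2*T² + 18)/7 = (18 + 2*T²)/7 = 18/7 + 2*T²/7)
(-14*1/(5*(D(Z(-3)) + 4)))² = (-14*1/(5*((18/7 + (2/7)*1²) + 4)))² = (-14*1/(5*((18/7 + (2/7)*1) + 4)))² = (-14*1/(5*((18/7 + 2/7) + 4)))² = (-14*1/(5*(20/7 + 4)))² = (-14/((48/7)*5))² = (-14/240/7)² = (-14*7/240)² = (-49/120)² = 2401/14400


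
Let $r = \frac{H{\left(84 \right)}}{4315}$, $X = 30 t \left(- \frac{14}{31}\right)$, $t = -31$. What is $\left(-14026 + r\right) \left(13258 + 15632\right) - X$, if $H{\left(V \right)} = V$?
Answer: $- \frac{349697090928}{863} \approx -4.0521 \cdot 10^{8}$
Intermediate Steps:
$X = 420$ ($X = 30 \left(-31\right) \left(- \frac{14}{31}\right) = - 930 \left(\left(-14\right) \frac{1}{31}\right) = \left(-930\right) \left(- \frac{14}{31}\right) = 420$)
$r = \frac{84}{4315} \approx 0.019467$
$\left(-14026 + r\right) \left(13258 + 15632\right) - X = \left(-14026 + \frac{84}{4315}\right) \left(13258 + 15632\right) - 420 = \left(- \frac{60522106}{4315}\right) 28890 - 420 = - \frac{349696728468}{863} - 420 = - \frac{349697090928}{863}$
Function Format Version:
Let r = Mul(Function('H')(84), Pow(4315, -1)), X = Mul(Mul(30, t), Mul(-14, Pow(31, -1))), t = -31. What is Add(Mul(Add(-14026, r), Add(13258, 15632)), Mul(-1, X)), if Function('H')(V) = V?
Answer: Rational(-349697090928, 863) ≈ -4.0521e+8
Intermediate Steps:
X = 420 (X = Mul(Mul(30, -31), Mul(-14, Pow(31, -1))) = Mul(-930, Mul(-14, Rational(1, 31))) = Mul(-930, Rational(-14, 31)) = 420)
r = Rational(84, 4315) (r = Mul(84, Pow(4315, -1)) = Mul(84, Rational(1, 4315)) = Rational(84, 4315) ≈ 0.019467)
Add(Mul(Add(-14026, r), Add(13258, 15632)), Mul(-1, X)) = Add(Mul(Add(-14026, Rational(84, 4315)), Add(13258, 15632)), Mul(-1, 420)) = Add(Mul(Rational(-60522106, 4315), 28890), -420) = Add(Rational(-349696728468, 863), -420) = Rational(-349697090928, 863)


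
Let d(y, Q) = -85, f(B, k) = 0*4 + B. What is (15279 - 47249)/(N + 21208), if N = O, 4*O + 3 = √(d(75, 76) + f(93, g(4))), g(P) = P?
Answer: -10847932520/7195959233 + 255760*√2/7195959233 ≈ -1.5075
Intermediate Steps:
f(B, k) = B (f(B, k) = 0 + B = B)
O = -¾ + √2/2 (O = -¾ + √(-85 + 93)/4 = -¾ + √8/4 = -¾ + (2*√2)/4 = -¾ + √2/2 ≈ -0.042893)
N = -¾ + √2/2 ≈ -0.042893
(15279 - 47249)/(N + 21208) = (15279 - 47249)/((-¾ + √2/2) + 21208) = -31970/(84829/4 + √2/2)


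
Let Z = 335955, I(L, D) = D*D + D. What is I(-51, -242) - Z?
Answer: -277633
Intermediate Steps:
I(L, D) = D + D**2 (I(L, D) = D**2 + D = D + D**2)
I(-51, -242) - Z = -242*(1 - 242) - 1*335955 = -242*(-241) - 335955 = 58322 - 335955 = -277633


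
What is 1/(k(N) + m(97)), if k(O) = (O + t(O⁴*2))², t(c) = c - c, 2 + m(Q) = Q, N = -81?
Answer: 1/6656 ≈ 0.00015024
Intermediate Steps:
m(Q) = -2 + Q
t(c) = 0
k(O) = O² (k(O) = (O + 0)² = O²)
1/(k(N) + m(97)) = 1/((-81)² + (-2 + 97)) = 1/(6561 + 95) = 1/6656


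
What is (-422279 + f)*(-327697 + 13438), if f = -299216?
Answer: 226736297205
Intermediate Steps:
(-422279 + f)*(-327697 + 13438) = (-422279 - 299216)*(-327697 + 13438) = -721495*(-314259) = 226736297205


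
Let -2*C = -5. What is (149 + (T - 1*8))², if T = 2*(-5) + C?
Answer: 71289/4 ≈ 17822.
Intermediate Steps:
C = 5/2 (C = -½*(-5) = 5/2 ≈ 2.5000)
T = -15/2 (T = 2*(-5) + 5/2 = -10 + 5/2 = -15/2 ≈ -7.5000)
(149 + (T - 1*8))² = (149 + (-15/2 - 1*8))² = (149 + (-15/2 - 8))² = (149 - 31/2)² = (267/2)² = 71289/4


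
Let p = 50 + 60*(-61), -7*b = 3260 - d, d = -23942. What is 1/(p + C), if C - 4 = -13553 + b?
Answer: -1/21045 ≈ -4.7517e-5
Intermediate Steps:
b = -3886 (b = -(3260 - 1*(-23942))/7 = -(3260 + 23942)/7 = -⅐*27202 = -3886)
p = -3610 (p = 50 - 3660 = -3610)
C = -17435 (C = 4 + (-13553 - 3886) = 4 - 17439 = -17435)
1/(p + C) = 1/(-3610 - 17435) = 1/(-21045) = -1/21045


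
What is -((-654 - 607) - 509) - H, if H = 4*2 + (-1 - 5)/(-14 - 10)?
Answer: 7047/4 ≈ 1761.8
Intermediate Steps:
H = 33/4 (H = 8 - 6/(-24) = 8 - 6*(-1/24) = 8 + 1/4 = 33/4 ≈ 8.2500)
-((-654 - 607) - 509) - H = -((-654 - 607) - 509) - 1*33/4 = -(-1261 - 509) - 33/4 = -1*(-1770) - 33/4 = 1770 - 33/4 = 7047/4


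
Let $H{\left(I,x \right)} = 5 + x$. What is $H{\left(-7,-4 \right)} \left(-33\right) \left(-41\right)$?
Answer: $1353$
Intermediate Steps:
$H{\left(-7,-4 \right)} \left(-33\right) \left(-41\right) = \left(5 - 4\right) \left(-33\right) \left(-41\right) = 1 \left(-33\right) \left(-41\right) = \left(-33\right) \left(-41\right) = 1353$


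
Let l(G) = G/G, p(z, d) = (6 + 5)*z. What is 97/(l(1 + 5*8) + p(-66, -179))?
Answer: -97/725 ≈ -0.13379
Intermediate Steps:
p(z, d) = 11*z
l(G) = 1
97/(l(1 + 5*8) + p(-66, -179)) = 97/(1 + 11*(-66)) = 97/(1 - 726) = 97/(-725) = 97*(-1/725) = -97/725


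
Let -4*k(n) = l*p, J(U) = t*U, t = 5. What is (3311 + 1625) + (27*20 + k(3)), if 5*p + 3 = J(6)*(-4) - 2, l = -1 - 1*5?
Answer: 10877/2 ≈ 5438.5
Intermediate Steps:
J(U) = 5*U
l = -6 (l = -1 - 5 = -6)
p = -25 (p = -⅗ + ((5*6)*(-4) - 2)/5 = -⅗ + (30*(-4) - 2)/5 = -⅗ + (-120 - 2)/5 = -⅗ + (⅕)*(-122) = -⅗ - 122/5 = -25)
k(n) = -75/2 (k(n) = -(-3)*(-25)/2 = -¼*150 = -75/2)
(3311 + 1625) + (27*20 + k(3)) = (3311 + 1625) + (27*20 - 75/2) = 4936 + (540 - 75/2) = 4936 + 1005/2 = 10877/2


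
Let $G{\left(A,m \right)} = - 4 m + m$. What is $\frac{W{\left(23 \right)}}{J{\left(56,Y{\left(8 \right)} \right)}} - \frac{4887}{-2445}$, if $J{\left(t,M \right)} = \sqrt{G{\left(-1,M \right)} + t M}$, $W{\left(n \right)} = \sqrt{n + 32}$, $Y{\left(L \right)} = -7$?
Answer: $\frac{1629}{815} - \frac{i \sqrt{20405}}{371} \approx 1.9988 - 0.38503 i$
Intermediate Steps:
$G{\left(A,m \right)} = - 3 m$
$W{\left(n \right)} = \sqrt{32 + n}$
$J{\left(t,M \right)} = \sqrt{- 3 M + M t}$ ($J{\left(t,M \right)} = \sqrt{- 3 M + t M} = \sqrt{- 3 M + M t}$)
$\frac{W{\left(23 \right)}}{J{\left(56,Y{\left(8 \right)} \right)}} - \frac{4887}{-2445} = \frac{\sqrt{32 + 23}}{\sqrt{- 7 \left(-3 + 56\right)}} - \frac{4887}{-2445} = \frac{\sqrt{55}}{\sqrt{\left(-7\right) 53}} - - \frac{1629}{815} = \frac{\sqrt{55}}{\sqrt{-371}} + \frac{1629}{815} = \frac{\sqrt{55}}{i \sqrt{371}} + \frac{1629}{815} = \sqrt{55} \left(- \frac{i \sqrt{371}}{371}\right) + \frac{1629}{815} = - \frac{i \sqrt{20405}}{371} + \frac{1629}{815} = \frac{1629}{815} - \frac{i \sqrt{20405}}{371}$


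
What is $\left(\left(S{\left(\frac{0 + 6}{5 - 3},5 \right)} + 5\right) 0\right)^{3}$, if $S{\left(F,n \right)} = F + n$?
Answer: $0$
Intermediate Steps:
$\left(\left(S{\left(\frac{0 + 6}{5 - 3},5 \right)} + 5\right) 0\right)^{3} = \left(\left(\left(\frac{0 + 6}{5 - 3} + 5\right) + 5\right) 0\right)^{3} = \left(\left(\left(\frac{6}{2} + 5\right) + 5\right) 0\right)^{3} = \left(\left(\left(6 \cdot \frac{1}{2} + 5\right) + 5\right) 0\right)^{3} = \left(\left(\left(3 + 5\right) + 5\right) 0\right)^{3} = \left(\left(8 + 5\right) 0\right)^{3} = \left(13 \cdot 0\right)^{3} = 0^{3} = 0$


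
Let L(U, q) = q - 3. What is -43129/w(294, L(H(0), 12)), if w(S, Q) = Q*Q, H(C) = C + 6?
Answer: -43129/81 ≈ -532.46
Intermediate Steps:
H(C) = 6 + C
L(U, q) = -3 + q
w(S, Q) = Q**2
-43129/w(294, L(H(0), 12)) = -43129/(-3 + 12)**2 = -43129/(9**2) = -43129/81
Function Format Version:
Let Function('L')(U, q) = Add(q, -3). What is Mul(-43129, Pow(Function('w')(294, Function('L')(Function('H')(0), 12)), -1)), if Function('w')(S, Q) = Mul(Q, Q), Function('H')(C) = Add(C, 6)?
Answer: Rational(-43129, 81) ≈ -532.46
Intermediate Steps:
Function('H')(C) = Add(6, C)
Function('L')(U, q) = Add(-3, q)
Function('w')(S, Q) = Pow(Q, 2)
Mul(-43129, Pow(Function('w')(294, Function('L')(Function('H')(0), 12)), -1)) = Mul(-43129, Pow(Pow(Add(-3, 12), 2), -1)) = Mul(-43129, Pow(Pow(9, 2), -1)) = Mul(-43129, Pow(81, -1)) = Mul(-43129, Rational(1, 81)) = Rational(-43129, 81)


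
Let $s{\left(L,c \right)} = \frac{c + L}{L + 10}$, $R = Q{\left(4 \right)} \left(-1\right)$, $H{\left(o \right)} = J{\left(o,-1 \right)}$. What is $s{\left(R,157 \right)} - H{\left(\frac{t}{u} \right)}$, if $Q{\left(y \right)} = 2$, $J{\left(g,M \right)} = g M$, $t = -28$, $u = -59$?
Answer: $\frac{9369}{472} \approx 19.85$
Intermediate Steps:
$J{\left(g,M \right)} = M g$
$H{\left(o \right)} = - o$
$R = -2$ ($R = 2 \left(-1\right) = -2$)
$s{\left(L,c \right)} = \frac{L + c}{10 + L}$
$s{\left(R,157 \right)} - H{\left(\frac{t}{u} \right)} = \frac{-2 + 157}{10 - 2} - - \frac{-28}{-59} = \frac{1}{8} \cdot 155 - - \frac{\left(-28\right) \left(-1\right)}{59} = \frac{1}{8} \cdot 155 - \left(-1\right) \frac{28}{59} = \frac{155}{8} - - \frac{28}{59} = \frac{155}{8} + \frac{28}{59} = \frac{9369}{472}$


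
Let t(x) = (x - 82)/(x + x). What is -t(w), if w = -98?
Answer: -45/49 ≈ -0.91837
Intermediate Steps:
t(x) = (-82 + x)/(2*x) (t(x) = (-82 + x)/((2*x)) = (-82 + x)*(1/(2*x)) = (-82 + x)/(2*x))
-t(w) = -(-82 - 98)/(2*(-98)) = -(-1)*(-180)/(2*98) = -1*45/49 = -45/49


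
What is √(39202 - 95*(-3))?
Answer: √39487 ≈ 198.71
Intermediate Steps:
√(39202 - 95*(-3)) = √(39202 + 285) = √39487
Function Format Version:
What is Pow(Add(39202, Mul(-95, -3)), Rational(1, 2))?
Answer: Pow(39487, Rational(1, 2)) ≈ 198.71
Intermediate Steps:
Pow(Add(39202, Mul(-95, -3)), Rational(1, 2)) = Pow(Add(39202, 285), Rational(1, 2)) = Pow(39487, Rational(1, 2))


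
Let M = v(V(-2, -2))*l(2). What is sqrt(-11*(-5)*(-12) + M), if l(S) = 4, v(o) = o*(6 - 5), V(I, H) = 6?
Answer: 2*I*sqrt(159) ≈ 25.219*I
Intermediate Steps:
v(o) = o (v(o) = o*1 = o)
M = 24 (M = 6*4 = 24)
sqrt(-11*(-5)*(-12) + M) = sqrt(-11*(-5)*(-12) + 24) = sqrt(55*(-12) + 24) = sqrt(-660 + 24) = sqrt(-636) = 2*I*sqrt(159)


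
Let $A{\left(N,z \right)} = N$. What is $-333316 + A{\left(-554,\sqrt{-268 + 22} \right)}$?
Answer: $-333870$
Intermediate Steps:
$-333316 + A{\left(-554,\sqrt{-268 + 22} \right)} = -333316 - 554 = -333870$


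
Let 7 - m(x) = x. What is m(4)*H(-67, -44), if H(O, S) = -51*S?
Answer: 6732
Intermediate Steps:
m(x) = 7 - x
m(4)*H(-67, -44) = (7 - 1*4)*(-51*(-44)) = (7 - 4)*2244 = 3*2244 = 6732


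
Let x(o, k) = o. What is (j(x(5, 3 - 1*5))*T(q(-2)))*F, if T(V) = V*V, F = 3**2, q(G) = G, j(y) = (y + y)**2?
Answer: 3600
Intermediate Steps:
j(y) = 4*y**2 (j(y) = (2*y)**2 = 4*y**2)
F = 9
T(V) = V**2
(j(x(5, 3 - 1*5))*T(q(-2)))*F = ((4*5**2)*(-2)**2)*9 = ((4*25)*4)*9 = (100*4)*9 = 400*9 = 3600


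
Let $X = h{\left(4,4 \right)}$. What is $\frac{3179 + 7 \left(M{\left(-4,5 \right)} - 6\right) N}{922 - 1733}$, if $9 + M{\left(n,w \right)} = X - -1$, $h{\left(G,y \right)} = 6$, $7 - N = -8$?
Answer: $- \frac{2339}{811} \approx -2.8841$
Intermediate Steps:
$N = 15$ ($N = 7 - -8 = 7 + 8 = 15$)
$X = 6$
$M{\left(n,w \right)} = -2$ ($M{\left(n,w \right)} = -9 + \left(6 - -1\right) = -9 + \left(6 + 1\right) = -9 + 7 = -2$)
$\frac{3179 + 7 \left(M{\left(-4,5 \right)} - 6\right) N}{922 - 1733} = \frac{3179 + 7 \left(-2 - 6\right) 15}{922 - 1733} = \frac{3179 + 7 \left(-8\right) 15}{-811} = \left(3179 - 840\right) \left(- \frac{1}{811}\right) = 2339 \left(- \frac{1}{811}\right) = - \frac{2339}{811}$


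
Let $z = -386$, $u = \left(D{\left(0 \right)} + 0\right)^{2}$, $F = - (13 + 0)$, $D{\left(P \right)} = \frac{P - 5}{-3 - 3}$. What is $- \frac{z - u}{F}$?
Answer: $- \frac{13921}{468} \approx -29.746$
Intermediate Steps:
$D{\left(P \right)} = \frac{5}{6} - \frac{P}{6}$ ($D{\left(P \right)} = \frac{-5 + P}{-6} = \left(-5 + P\right) \left(- \frac{1}{6}\right) = \frac{5}{6} - \frac{P}{6}$)
$F = -13$ ($F = \left(-1\right) 13 = -13$)
$u = \frac{25}{36}$ ($u = \left(\left(\frac{5}{6} - 0\right) + 0\right)^{2} = \left(\left(\frac{5}{6} + 0\right) + 0\right)^{2} = \left(\frac{5}{6} + 0\right)^{2} = \left(\frac{5}{6}\right)^{2} = \frac{25}{36} \approx 0.69444$)
$- \frac{z - u}{F} = - \frac{-386 - \frac{25}{36}}{-13} = - \frac{\left(-386 - \frac{25}{36}\right) \left(-1\right)}{13} = - \frac{\left(-13921\right) \left(-1\right)}{36 \cdot 13} = \left(-1\right) \frac{13921}{468} = - \frac{13921}{468}$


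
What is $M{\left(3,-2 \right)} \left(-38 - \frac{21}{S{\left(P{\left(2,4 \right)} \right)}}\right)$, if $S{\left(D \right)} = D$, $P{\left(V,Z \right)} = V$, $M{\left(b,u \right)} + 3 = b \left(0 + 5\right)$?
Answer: $-582$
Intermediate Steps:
$M{\left(b,u \right)} = -3 + 5 b$ ($M{\left(b,u \right)} = -3 + b \left(0 + 5\right) = -3 + b 5 = -3 + 5 b$)
$M{\left(3,-2 \right)} \left(-38 - \frac{21}{S{\left(P{\left(2,4 \right)} \right)}}\right) = \left(-3 + 5 \cdot 3\right) \left(-38 - \frac{21}{2}\right) = \left(-3 + 15\right) \left(-38 - \frac{21}{2}\right) = 12 \left(-38 - \frac{21}{2}\right) = 12 \left(- \frac{97}{2}\right) = -582$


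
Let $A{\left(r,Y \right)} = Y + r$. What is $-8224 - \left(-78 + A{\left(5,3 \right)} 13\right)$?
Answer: $-8250$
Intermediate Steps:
$-8224 - \left(-78 + A{\left(5,3 \right)} 13\right) = -8224 - \left(-78 + \left(3 + 5\right) 13\right) = -8224 - \left(-78 + 8 \cdot 13\right) = -8224 - \left(-78 + 104\right) = -8224 - 26 = -8250$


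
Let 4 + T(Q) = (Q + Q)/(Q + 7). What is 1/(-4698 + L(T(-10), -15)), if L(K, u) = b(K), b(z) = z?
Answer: -3/14086 ≈ -0.00021298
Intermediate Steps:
T(Q) = -4 + 2*Q/(7 + Q) (T(Q) = -4 + (Q + Q)/(Q + 7) = -4 + (2*Q)/(7 + Q) = -4 + 2*Q/(7 + Q))
L(K, u) = K
1/(-4698 + L(T(-10), -15)) = 1/(-4698 + 2*(-14 - 1*(-10))/(7 - 10)) = 1/(-4698 + 2*(-14 + 10)/(-3)) = 1/(-4698 + 2*(-⅓)*(-4)) = 1/(-4698 + 8/3) = 1/(-14086/3) = -3/14086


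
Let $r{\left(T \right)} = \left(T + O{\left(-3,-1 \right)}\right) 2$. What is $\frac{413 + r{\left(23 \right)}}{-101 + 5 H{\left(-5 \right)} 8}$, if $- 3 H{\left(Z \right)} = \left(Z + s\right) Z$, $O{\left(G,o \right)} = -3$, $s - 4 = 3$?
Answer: $\frac{1359}{97} \approx 14.01$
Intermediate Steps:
$s = 7$ ($s = 4 + 3 = 7$)
$H{\left(Z \right)} = - \frac{Z \left(7 + Z\right)}{3}$ ($H{\left(Z \right)} = - \frac{\left(Z + 7\right) Z}{3} = - \frac{\left(7 + Z\right) Z}{3} = - \frac{Z \left(7 + Z\right)}{3}$)
$r{\left(T \right)} = -6 + 2 T$ ($r{\left(T \right)} = \left(T - 3\right) 2 = \left(-3 + T\right) 2 = -6 + 2 T$)
$\frac{413 + r{\left(23 \right)}}{-101 + 5 H{\left(-5 \right)} 8} = \frac{413 + \left(-6 + 2 \cdot 23\right)}{-101 + 5 \left(\left(- \frac{1}{3}\right) \left(-5\right) \left(7 - 5\right)\right) 8} = \frac{413 + \left(-6 + 46\right)}{-101 + 5 \left(\left(- \frac{1}{3}\right) \left(-5\right) 2\right) 8} = \frac{413 + 40}{-101 + 5 \cdot \frac{10}{3} \cdot 8} = \frac{453}{-101 + \frac{50}{3} \cdot 8} = \frac{453}{-101 + \frac{400}{3}} = \frac{453}{\frac{97}{3}} = 453 \cdot \frac{3}{97} = \frac{1359}{97}$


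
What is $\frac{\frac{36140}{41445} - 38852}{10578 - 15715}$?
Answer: $\frac{322037000}{42580593} \approx 7.563$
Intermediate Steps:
$\frac{\frac{36140}{41445} - 38852}{10578 - 15715} = \frac{36140 \cdot \frac{1}{41445} - 38852}{-5137} = \left(\frac{7228}{8289} - 38852\right) \left(- \frac{1}{5137}\right) = \left(- \frac{322037000}{8289}\right) \left(- \frac{1}{5137}\right) = \frac{322037000}{42580593}$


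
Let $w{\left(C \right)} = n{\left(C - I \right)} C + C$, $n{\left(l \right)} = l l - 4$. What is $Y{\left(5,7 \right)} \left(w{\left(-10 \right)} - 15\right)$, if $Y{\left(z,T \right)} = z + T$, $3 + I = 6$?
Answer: $-20100$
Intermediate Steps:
$I = 3$ ($I = -3 + 6 = 3$)
$n{\left(l \right)} = -4 + l^{2}$ ($n{\left(l \right)} = l^{2} - 4 = -4 + l^{2}$)
$Y{\left(z,T \right)} = T + z$
$w{\left(C \right)} = C + C \left(-4 + \left(-3 + C\right)^{2}\right)$ ($w{\left(C \right)} = \left(-4 + \left(C - 3\right)^{2}\right) C + C = \left(-4 + \left(-3 + C\right)^{2}\right) C + C = C \left(-4 + \left(-3 + C\right)^{2}\right) + C = C + C \left(-4 + \left(-3 + C\right)^{2}\right)$)
$Y{\left(5,7 \right)} \left(w{\left(-10 \right)} - 15\right) = \left(7 + 5\right) \left(- 10 \left(-3 + \left(-3 - 10\right)^{2}\right) - 15\right) = 12 \left(- 10 \left(-3 + \left(-13\right)^{2}\right) - 15\right) = 12 \left(- 10 \left(-3 + 169\right) - 15\right) = 12 \left(\left(-10\right) 166 - 15\right) = 12 \left(-1660 - 15\right) = 12 \left(-1675\right) = -20100$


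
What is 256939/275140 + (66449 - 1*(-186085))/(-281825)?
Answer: 585925783/15508266100 ≈ 0.037782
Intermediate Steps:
256939/275140 + (66449 - 1*(-186085))/(-281825) = 256939*(1/275140) + (66449 + 186085)*(-1/281825) = 256939/275140 + 252534*(-1/281825) = 256939/275140 - 252534/281825 = 585925783/15508266100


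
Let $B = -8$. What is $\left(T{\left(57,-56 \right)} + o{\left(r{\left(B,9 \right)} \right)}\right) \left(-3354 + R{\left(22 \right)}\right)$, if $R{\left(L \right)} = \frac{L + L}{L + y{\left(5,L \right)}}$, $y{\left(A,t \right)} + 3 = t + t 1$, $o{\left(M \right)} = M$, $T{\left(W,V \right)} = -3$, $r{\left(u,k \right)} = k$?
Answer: $- \frac{422516}{21} \approx -20120.0$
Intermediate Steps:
$y{\left(A,t \right)} = -3 + 2 t$ ($y{\left(A,t \right)} = -3 + \left(t + t 1\right) = -3 + \left(t + t\right) = -3 + 2 t$)
$R{\left(L \right)} = \frac{2 L}{-3 + 3 L}$ ($R{\left(L \right)} = \frac{L + L}{L + \left(-3 + 2 L\right)} = \frac{2 L}{-3 + 3 L}$)
$\left(T{\left(57,-56 \right)} + o{\left(r{\left(B,9 \right)} \right)}\right) \left(-3354 + R{\left(22 \right)}\right) = \left(-3 + 9\right) \left(-3354 + \frac{2}{3} \cdot 22 \frac{1}{-1 + 22}\right) = 6 \left(-3354 + \frac{2}{3} \cdot 22 \cdot \frac{1}{21}\right) = 6 \left(-3354 + \frac{44}{63}\right) = 6 \left(- \frac{211258}{63}\right) = - \frac{422516}{21}$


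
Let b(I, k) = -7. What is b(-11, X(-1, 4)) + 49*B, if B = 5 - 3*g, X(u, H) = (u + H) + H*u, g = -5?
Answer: 973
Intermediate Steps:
X(u, H) = H + u + H*u (X(u, H) = (H + u) + H*u = H + u + H*u)
B = 20 (B = 5 - 3*(-5) = 5 + 15 = 20)
b(-11, X(-1, 4)) + 49*B = -7 + 49*20 = -7 + 980 = 973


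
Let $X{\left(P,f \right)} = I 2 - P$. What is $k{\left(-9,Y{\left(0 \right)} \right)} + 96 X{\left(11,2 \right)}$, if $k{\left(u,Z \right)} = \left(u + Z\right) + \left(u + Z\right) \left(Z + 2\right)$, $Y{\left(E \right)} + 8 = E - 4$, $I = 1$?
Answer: $-675$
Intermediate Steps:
$X{\left(P,f \right)} = 2 - P$ ($X{\left(P,f \right)} = 1 \cdot 2 - P = 2 - P$)
$Y{\left(E \right)} = -12 + E$ ($Y{\left(E \right)} = -8 + \left(E - 4\right) = -8 + \left(-4 + E\right) = -12 + E$)
$k{\left(u,Z \right)} = Z + u + \left(2 + Z\right) \left(Z + u\right)$ ($k{\left(u,Z \right)} = \left(Z + u\right) + \left(Z + u\right) \left(2 + Z\right) = \left(Z + u\right) + \left(2 + Z\right) \left(Z + u\right) = Z + u + \left(2 + Z\right) \left(Z + u\right)$)
$k{\left(-9,Y{\left(0 \right)} \right)} + 96 X{\left(11,2 \right)} = \left(\left(-12 + 0\right)^{2} + 3 \left(-12 + 0\right) + 3 \left(-9\right) + \left(-12 + 0\right) \left(-9\right)\right) + 96 \left(2 - 11\right) = \left(\left(-12\right)^{2} + 3 \left(-12\right) - 27 - -108\right) + 96 \left(2 - 11\right) = \left(144 - 36 - 27 + 108\right) + 96 \left(-9\right) = 189 - 864 = -675$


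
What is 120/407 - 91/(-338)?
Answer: 5969/10582 ≈ 0.56407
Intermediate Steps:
120/407 - 91/(-338) = 120*(1/407) - 91*(-1/338) = 120/407 + 7/26 = 5969/10582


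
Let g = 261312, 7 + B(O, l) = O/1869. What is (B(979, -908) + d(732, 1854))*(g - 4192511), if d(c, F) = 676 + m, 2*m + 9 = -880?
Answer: -37153761749/42 ≈ -8.8461e+8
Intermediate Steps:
m = -889/2 (m = -9/2 + (½)*(-880) = -9/2 - 440 = -889/2 ≈ -444.50)
B(O, l) = -7 + O/1869
d(c, F) = 463/2 (d(c, F) = 676 - 889/2 = 463/2)
(B(979, -908) + d(732, 1854))*(g - 4192511) = ((-7 + (1/1869)*979) + 463/2)*(261312 - 4192511) = ((-7 + 11/21) + 463/2)*(-3931199) = (-136/21 + 463/2)*(-3931199) = (9451/42)*(-3931199) = -37153761749/42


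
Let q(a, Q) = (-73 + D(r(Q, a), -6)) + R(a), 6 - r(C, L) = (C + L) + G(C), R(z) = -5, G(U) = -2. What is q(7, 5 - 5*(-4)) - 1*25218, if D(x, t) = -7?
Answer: -25303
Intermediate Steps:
r(C, L) = 8 - C - L (r(C, L) = 6 - ((C + L) - 2) = 6 - (-2 + C + L) = 6 + (2 - C - L) = 8 - C - L)
q(a, Q) = -85 (q(a, Q) = (-73 - 7) - 5 = -80 - 5 = -85)
q(7, 5 - 5*(-4)) - 1*25218 = -85 - 1*25218 = -85 - 25218 = -25303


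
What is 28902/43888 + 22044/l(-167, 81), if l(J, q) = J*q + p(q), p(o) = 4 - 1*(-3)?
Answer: -1386327/1426360 ≈ -0.97193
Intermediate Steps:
p(o) = 7 (p(o) = 4 + 3 = 7)
l(J, q) = 7 + J*q (l(J, q) = J*q + 7 = 7 + J*q)
28902/43888 + 22044/l(-167, 81) = 28902/43888 + 22044/(7 - 167*81) = 28902*(1/43888) + 22044/(7 - 13527) = 14451/21944 + 22044/(-13520) = 14451/21944 + 22044*(-1/13520) = 14451/21944 - 5511/3380 = -1386327/1426360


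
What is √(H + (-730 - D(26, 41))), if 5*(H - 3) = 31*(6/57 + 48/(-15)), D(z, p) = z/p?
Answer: I*√11330047871/3895 ≈ 27.328*I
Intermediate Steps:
H = -7689/475 (H = 3 + (31*(6/57 + 48/(-15)))/5 = 3 + (31*(6*(1/57) + 48*(-1/15)))/5 = 3 + (31*(2/19 - 16/5))/5 = 3 + (31*(-294/95))/5 = 3 + (⅕)*(-9114/95) = 3 - 9114/475 = -7689/475 ≈ -16.187)
√(H + (-730 - D(26, 41))) = √(-7689/475 + (-730 - 26/41)) = √(-7689/475 - 29956/41) = √(-14544349/19475) = I*√11330047871/3895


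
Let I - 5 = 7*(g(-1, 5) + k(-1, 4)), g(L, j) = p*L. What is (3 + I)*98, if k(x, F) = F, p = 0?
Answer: 3528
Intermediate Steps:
g(L, j) = 0 (g(L, j) = 0*L = 0)
I = 33 (I = 5 + 7*(0 + 4) = 5 + 7*4 = 5 + 28 = 33)
(3 + I)*98 = (3 + 33)*98 = 36*98 = 3528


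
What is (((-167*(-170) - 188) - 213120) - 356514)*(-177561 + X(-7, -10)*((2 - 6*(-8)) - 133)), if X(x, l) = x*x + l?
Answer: 97889822736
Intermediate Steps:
X(x, l) = l + x**2 (X(x, l) = x**2 + l = l + x**2)
(((-167*(-170) - 188) - 213120) - 356514)*(-177561 + X(-7, -10)*((2 - 6*(-8)) - 133)) = (((-167*(-170) - 188) - 213120) - 356514)*(-177561 + (-10 + (-7)**2)*((2 - 6*(-8)) - 133)) = (((28390 - 188) - 213120) - 356514)*(-177561 + (-10 + 49)*((2 + 48) - 133)) = ((28202 - 213120) - 356514)*(-177561 + 39*(50 - 133)) = (-184918 - 356514)*(-177561 + 39*(-83)) = -541432*(-177561 - 3237) = -541432*(-180798) = 97889822736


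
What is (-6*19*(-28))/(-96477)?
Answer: -1064/32159 ≈ -0.033086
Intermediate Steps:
(-6*19*(-28))/(-96477) = -114*(-28)*(-1/96477) = 3192*(-1/96477) = -1064/32159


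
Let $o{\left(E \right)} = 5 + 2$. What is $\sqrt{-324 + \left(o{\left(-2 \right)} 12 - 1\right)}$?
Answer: $i \sqrt{241} \approx 15.524 i$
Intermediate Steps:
$o{\left(E \right)} = 7$
$\sqrt{-324 + \left(o{\left(-2 \right)} 12 - 1\right)} = \sqrt{-324 + \left(7 \cdot 12 - 1\right)} = \sqrt{-324 + \left(84 - 1\right)} = \sqrt{-324 + 83} = \sqrt{-241} = i \sqrt{241}$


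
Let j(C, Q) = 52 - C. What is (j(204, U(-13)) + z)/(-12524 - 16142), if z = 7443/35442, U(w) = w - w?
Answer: 597749/112886708 ≈ 0.0052951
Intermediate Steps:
U(w) = 0
z = 827/3938 (z = 7443*(1/35442) = 827/3938 ≈ 0.21001)
(j(204, U(-13)) + z)/(-12524 - 16142) = ((52 - 1*204) + 827/3938)/(-12524 - 16142) = ((52 - 204) + 827/3938)/(-28666) = (-152 + 827/3938)*(-1/28666) = -597749/3938*(-1/28666) = 597749/112886708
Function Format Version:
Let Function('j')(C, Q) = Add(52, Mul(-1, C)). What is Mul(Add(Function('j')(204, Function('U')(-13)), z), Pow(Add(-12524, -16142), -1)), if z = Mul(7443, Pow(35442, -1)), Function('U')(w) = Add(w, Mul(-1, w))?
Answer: Rational(597749, 112886708) ≈ 0.0052951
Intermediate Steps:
Function('U')(w) = 0
z = Rational(827, 3938) (z = Mul(7443, Rational(1, 35442)) = Rational(827, 3938) ≈ 0.21001)
Mul(Add(Function('j')(204, Function('U')(-13)), z), Pow(Add(-12524, -16142), -1)) = Mul(Add(Add(52, Mul(-1, 204)), Rational(827, 3938)), Pow(Add(-12524, -16142), -1)) = Mul(Add(Add(52, -204), Rational(827, 3938)), Pow(-28666, -1)) = Mul(Add(-152, Rational(827, 3938)), Rational(-1, 28666)) = Mul(Rational(-597749, 3938), Rational(-1, 28666)) = Rational(597749, 112886708)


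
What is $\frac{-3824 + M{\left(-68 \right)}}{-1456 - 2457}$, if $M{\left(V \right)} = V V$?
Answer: $- \frac{800}{3913} \approx -0.20445$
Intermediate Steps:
$M{\left(V \right)} = V^{2}$
$\frac{-3824 + M{\left(-68 \right)}}{-1456 - 2457} = \frac{-3824 + \left(-68\right)^{2}}{-1456 - 2457} = \frac{-3824 + 4624}{-3913} = 800 \left(- \frac{1}{3913}\right) = - \frac{800}{3913}$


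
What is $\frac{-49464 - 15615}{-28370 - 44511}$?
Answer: $\frac{65079}{72881} \approx 0.89295$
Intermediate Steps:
$\frac{-49464 - 15615}{-28370 - 44511} = \frac{-49464 - 15615}{-72881} = \left(-49464 - 15615\right) \left(- \frac{1}{72881}\right) = \left(-65079\right) \left(- \frac{1}{72881}\right) = \frac{65079}{72881}$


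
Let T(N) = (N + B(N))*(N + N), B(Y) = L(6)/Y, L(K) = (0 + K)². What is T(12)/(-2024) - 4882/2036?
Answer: -663383/257554 ≈ -2.5757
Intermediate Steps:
L(K) = K²
B(Y) = 36/Y (B(Y) = 6²/Y = 36/Y)
T(N) = 2*N*(N + 36/N) (T(N) = (N + 36/N)*(N + N) = (N + 36/N)*(2*N) = 2*N*(N + 36/N))
T(12)/(-2024) - 4882/2036 = (72 + 2*12²)/(-2024) - 4882/2036 = (72 + 2*144)*(-1/2024) - 4882*1/2036 = (72 + 288)*(-1/2024) - 2441/1018 = 360*(-1/2024) - 2441/1018 = -45/253 - 2441/1018 = -663383/257554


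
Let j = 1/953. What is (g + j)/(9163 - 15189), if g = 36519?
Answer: -17401304/2871389 ≈ -6.0602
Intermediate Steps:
j = 1/953 ≈ 0.0010493
(g + j)/(9163 - 15189) = (36519 + 1/953)/(9163 - 15189) = (34802608/953)/(-6026) = (34802608/953)*(-1/6026) = -17401304/2871389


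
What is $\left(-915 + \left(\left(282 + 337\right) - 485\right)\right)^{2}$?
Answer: $609961$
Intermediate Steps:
$\left(-915 + \left(\left(282 + 337\right) - 485\right)\right)^{2} = \left(-915 + \left(619 - 485\right)\right)^{2} = \left(-915 + 134\right)^{2} = \left(-781\right)^{2} = 609961$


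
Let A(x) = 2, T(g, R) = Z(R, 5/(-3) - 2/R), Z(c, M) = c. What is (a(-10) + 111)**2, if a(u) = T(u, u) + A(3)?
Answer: 10609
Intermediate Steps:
T(g, R) = R
a(u) = 2 + u (a(u) = u + 2 = 2 + u)
(a(-10) + 111)**2 = ((2 - 10) + 111)**2 = (-8 + 111)**2 = 103**2 = 10609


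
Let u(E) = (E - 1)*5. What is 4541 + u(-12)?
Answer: 4476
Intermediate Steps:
u(E) = -5 + 5*E (u(E) = (-1 + E)*5 = -5 + 5*E)
4541 + u(-12) = 4541 + (-5 + 5*(-12)) = 4541 + (-5 - 60) = 4541 - 65 = 4476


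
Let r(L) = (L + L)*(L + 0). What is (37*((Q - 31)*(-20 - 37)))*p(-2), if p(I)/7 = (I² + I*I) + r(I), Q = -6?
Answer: 8739696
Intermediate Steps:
r(L) = 2*L² (r(L) = (2*L)*L = 2*L²)
p(I) = 28*I² (p(I) = 7*((I² + I*I) + 2*I²) = 7*((I² + I²) + 2*I²) = 7*(2*I² + 2*I²) = 7*(4*I²) = 28*I²)
(37*((Q - 31)*(-20 - 37)))*p(-2) = (37*((-6 - 31)*(-20 - 37)))*(28*(-2)²) = (37*(-37*(-57)))*(28*4) = (37*2109)*112 = 78033*112 = 8739696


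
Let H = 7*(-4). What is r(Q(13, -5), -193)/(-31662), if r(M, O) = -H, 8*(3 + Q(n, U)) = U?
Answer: -14/15831 ≈ -0.00088434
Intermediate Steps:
H = -28
Q(n, U) = -3 + U/8
r(M, O) = 28 (r(M, O) = -1*(-28) = 28)
r(Q(13, -5), -193)/(-31662) = 28/(-31662) = 28*(-1/31662) = -14/15831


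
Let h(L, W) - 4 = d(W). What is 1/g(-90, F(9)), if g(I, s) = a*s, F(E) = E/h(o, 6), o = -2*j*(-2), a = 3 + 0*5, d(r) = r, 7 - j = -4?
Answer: 10/27 ≈ 0.37037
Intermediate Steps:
j = 11 (j = 7 - 1*(-4) = 7 + 4 = 11)
a = 3 (a = 3 + 0 = 3)
o = 44 (o = -2*11*(-2) = -22*(-2) = 44)
h(L, W) = 4 + W
F(E) = E/10 (F(E) = E/(4 + 6) = E/10)
g(I, s) = 3*s
1/g(-90, F(9)) = 1/(3*((⅒)*9)) = 1/(3*(9/10)) = 1/(27/10) = 10/27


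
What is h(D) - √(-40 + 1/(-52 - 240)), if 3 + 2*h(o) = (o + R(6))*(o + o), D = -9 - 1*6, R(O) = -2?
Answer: 507/2 - I*√852713/146 ≈ 253.5 - 6.3248*I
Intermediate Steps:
D = -15 (D = -9 - 6 = -15)
h(o) = -3/2 + o*(-2 + o) (h(o) = -3/2 + ((o - 2)*(o + o))/2 = -3/2 + ((-2 + o)*(2*o))/2 = -3/2 + (2*o*(-2 + o))/2 = -3/2 + o*(-2 + o))
h(D) - √(-40 + 1/(-52 - 240)) = (-3/2 + (-15)² - 2*(-15)) - √(-40 + 1/(-52 - 240)) = (-3/2 + 225 + 30) - √(-40 + 1/(-292)) = 507/2 - √(-40 - 1/292) = 507/2 - √(-11681/292) = 507/2 - I*√852713/146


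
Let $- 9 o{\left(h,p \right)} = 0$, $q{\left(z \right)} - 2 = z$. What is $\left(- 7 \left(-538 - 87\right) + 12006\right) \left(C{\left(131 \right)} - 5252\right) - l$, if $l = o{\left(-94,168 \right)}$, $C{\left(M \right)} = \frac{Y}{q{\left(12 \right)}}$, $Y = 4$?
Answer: $- \frac{602198322}{7} \approx -8.6028 \cdot 10^{7}$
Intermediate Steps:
$q{\left(z \right)} = 2 + z$
$C{\left(M \right)} = \frac{2}{7}$ ($C{\left(M \right)} = \frac{4}{2 + 12} = \frac{4}{14} = 4 \cdot \frac{1}{14} = \frac{2}{7}$)
$o{\left(h,p \right)} = 0$ ($o{\left(h,p \right)} = \left(- \frac{1}{9}\right) 0 = 0$)
$l = 0$
$\left(- 7 \left(-538 - 87\right) + 12006\right) \left(C{\left(131 \right)} - 5252\right) - l = \left(- 7 \left(-538 - 87\right) + 12006\right) \left(\frac{2}{7} - 5252\right) - 0 = \left(- 7 \left(-538 - 87\right) + 12006\right) \left(- \frac{36762}{7}\right) + 0 = \left(\left(-7\right) \left(-625\right) + 12006\right) \left(- \frac{36762}{7}\right) + 0 = \left(4375 + 12006\right) \left(- \frac{36762}{7}\right) + 0 = 16381 \left(- \frac{36762}{7}\right) + 0 = - \frac{602198322}{7} + 0 = - \frac{602198322}{7}$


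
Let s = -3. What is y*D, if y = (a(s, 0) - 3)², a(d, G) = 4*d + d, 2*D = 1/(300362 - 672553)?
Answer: -162/372191 ≈ -0.00043526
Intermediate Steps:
D = -1/744382 (D = 1/(2*(300362 - 672553)) = (½)/(-372191) = (½)*(-1/372191) = -1/744382 ≈ -1.3434e-6)
a(d, G) = 5*d
y = 324 (y = (5*(-3) - 3)² = (-15 - 3)² = (-18)² = 324)
y*D = 324*(-1/744382) = -162/372191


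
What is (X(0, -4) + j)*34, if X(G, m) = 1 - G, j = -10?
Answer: -306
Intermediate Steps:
(X(0, -4) + j)*34 = ((1 - 1*0) - 10)*34 = ((1 + 0) - 10)*34 = (1 - 10)*34 = -9*34 = -306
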